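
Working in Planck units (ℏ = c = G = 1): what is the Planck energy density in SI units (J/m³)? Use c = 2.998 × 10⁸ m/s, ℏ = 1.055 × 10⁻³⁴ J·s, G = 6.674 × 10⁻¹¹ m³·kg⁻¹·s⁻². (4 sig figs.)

From ℏ = c = G = 1 the energy density scale is u_P = c⁷/(ℏG²).
  = 2.177 × 10⁵⁹ / 4.699 × 10⁻⁵⁵
  = 4.632 × 10¹¹³ J/m³

4.632 × 10¹¹³ J/m³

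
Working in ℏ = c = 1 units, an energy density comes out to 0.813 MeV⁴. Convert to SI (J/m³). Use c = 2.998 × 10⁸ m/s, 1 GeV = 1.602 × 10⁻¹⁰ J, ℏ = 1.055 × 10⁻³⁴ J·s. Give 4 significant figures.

[E]/[L]³ = [E]⁴/(ℏc)³; restore (ℏc)⁻³.
1 GeV⁴ → 1/(ℏc)³ × (1 GeV in J)⁴ = 2.082 × 10³⁷ J/m³.
Convert the energy scale: 0.813 MeV⁴ = 8.13 × 10⁻¹³ GeV⁴.
Result: 8.13 × 10⁻¹³ × 2.082 × 10³⁷ = 1.692 × 10²⁵ J/m³.

1.692 × 10²⁵ J/m³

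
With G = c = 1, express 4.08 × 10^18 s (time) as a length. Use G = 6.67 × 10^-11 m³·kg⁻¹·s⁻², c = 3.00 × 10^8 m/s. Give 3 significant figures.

Time → length via c.
4.08 × 10^18 s × (c) = 1.22 × 10^27 m

1.22 × 10^27 m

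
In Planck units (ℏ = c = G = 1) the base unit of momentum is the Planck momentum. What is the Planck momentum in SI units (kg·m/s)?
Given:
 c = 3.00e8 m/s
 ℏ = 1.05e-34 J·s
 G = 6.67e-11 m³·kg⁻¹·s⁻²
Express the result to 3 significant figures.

6.52 kg·m/s

p_P = √(ℏc³/G)
  = √(42.5)
  = 6.52 kg·m/s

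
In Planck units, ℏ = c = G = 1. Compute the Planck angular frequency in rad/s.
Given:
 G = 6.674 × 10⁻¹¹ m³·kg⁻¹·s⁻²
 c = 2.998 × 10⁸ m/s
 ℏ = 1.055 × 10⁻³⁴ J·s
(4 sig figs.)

The unique combination of the constants set to 1 with dimensions of angular frequency is ω_P = √(c⁵/(ℏG)).
  = √(3.440 × 10⁸⁶)
  = 1.855 × 10⁴³ rad/s

1.855 × 10⁴³ rad/s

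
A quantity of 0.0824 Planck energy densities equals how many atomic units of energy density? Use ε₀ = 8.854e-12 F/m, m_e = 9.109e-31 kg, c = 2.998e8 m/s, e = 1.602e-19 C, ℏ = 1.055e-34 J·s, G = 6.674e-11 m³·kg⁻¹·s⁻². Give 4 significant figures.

1.303e99

Planck energy density: u_P = c⁷/(ℏG²) = 4.632e113 J/m³
atomic unit of energy density: u_au = E_h/a₀³ = m_e⁴e¹⁰/((4πε₀)⁵ℏ⁸) = 2.929e13 J/m³
0.0824 × 4.632e113 / 2.929e13 = 1.303e99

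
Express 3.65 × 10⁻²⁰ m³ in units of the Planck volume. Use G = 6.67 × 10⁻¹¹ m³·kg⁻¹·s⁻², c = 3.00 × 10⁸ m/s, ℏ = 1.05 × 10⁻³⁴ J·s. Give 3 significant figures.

8.74 × 10⁸⁴

Planck volume: V_P = (ℏG/c³)^(3/2) = 4.18 × 10⁻¹⁰⁵ m³.
3.65 × 10⁻²⁰ / 4.18 × 10⁻¹⁰⁵ = 8.74 × 10⁸⁴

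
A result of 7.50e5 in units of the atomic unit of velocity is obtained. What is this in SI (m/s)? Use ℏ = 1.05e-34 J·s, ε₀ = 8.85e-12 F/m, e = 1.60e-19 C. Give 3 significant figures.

1.64e12 m/s

One atomic unit of velocity: v_au = e²/(4πε₀ℏ) = 2.19e6 m/s.
7.50e5 × 2.19e6 m/s = 1.64e12 m/s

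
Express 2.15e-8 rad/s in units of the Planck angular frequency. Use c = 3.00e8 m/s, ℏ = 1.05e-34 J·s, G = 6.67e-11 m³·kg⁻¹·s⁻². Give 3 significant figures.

Planck angular frequency: ω_P = √(c⁵/(ℏG)) = 1.86e43 rad/s.
2.15e-8 / 1.86e43 = 1.15e-51

1.15e-51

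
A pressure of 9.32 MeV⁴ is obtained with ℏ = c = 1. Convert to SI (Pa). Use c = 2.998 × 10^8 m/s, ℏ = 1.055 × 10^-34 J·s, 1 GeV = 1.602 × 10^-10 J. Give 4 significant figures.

1.940 × 10^26 Pa

Pressure is [E]/[L]³ = [E]⁴/(ℏc)³.
1 GeV⁴ → 1/(ℏc)³ × (1 GeV in J)⁴ = 2.082 × 10^37 Pa.
Convert the energy scale: 9.32 MeV⁴ = 9.32 × 10^-12 GeV⁴.
Result: 9.32 × 10^-12 × 2.082 × 10^37 = 1.940 × 10^26 Pa.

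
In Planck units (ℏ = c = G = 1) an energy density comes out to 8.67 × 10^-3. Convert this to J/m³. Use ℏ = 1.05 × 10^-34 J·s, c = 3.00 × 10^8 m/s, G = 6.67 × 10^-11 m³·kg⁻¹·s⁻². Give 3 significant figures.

One Planck energy density: u_P = c⁷/(ℏG²) = 4.68 × 10^113 J/m³.
8.67 × 10^-3 × 4.68 × 10^113 J/m³ = 4.06 × 10^111 J/m³

4.06 × 10^111 J/m³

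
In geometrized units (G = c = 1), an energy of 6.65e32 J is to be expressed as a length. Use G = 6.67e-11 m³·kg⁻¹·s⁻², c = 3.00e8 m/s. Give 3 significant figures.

Energy → length via G/c⁴.
6.65e32 J × (G/c⁴) = 5.48e-12 m

5.48e-12 m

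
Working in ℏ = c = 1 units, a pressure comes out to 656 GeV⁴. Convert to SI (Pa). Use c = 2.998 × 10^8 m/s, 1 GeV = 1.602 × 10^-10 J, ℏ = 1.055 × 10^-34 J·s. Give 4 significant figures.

Pressure is [E]/[L]³ = [E]⁴/(ℏc)³.
1 GeV⁴ → 1/(ℏc)³ × (1 GeV in J)⁴ = 2.082 × 10^37 Pa.
Result: 656 × 2.082 × 10^37 = 1.366 × 10^40 Pa.

1.366 × 10^40 Pa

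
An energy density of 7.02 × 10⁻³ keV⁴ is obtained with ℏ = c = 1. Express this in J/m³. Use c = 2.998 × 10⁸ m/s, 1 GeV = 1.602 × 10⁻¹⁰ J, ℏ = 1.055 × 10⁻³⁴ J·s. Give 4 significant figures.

[E]/[L]³ = [E]⁴/(ℏc)³; restore (ℏc)⁻³.
1 GeV⁴ → 1/(ℏc)³ × (1 GeV in J)⁴ = 2.082 × 10³⁷ J/m³.
Convert the energy scale: 7.02 × 10⁻³ keV⁴ = 7.02 × 10⁻²⁷ GeV⁴.
Result: 7.02 × 10⁻²⁷ × 2.082 × 10³⁷ = 1.461 × 10¹¹ J/m³.

1.461 × 10¹¹ J/m³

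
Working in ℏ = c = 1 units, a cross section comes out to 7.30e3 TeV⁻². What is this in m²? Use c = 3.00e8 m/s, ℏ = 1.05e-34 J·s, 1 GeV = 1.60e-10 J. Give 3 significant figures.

Area is [L]² = [E]⁻²·(ℏc)²; restore (ℏc)².
1 GeV⁻² → (ℏc)² × (1 GeV in J)⁻² = 3.88e-32 m².
Convert the energy scale: 7.30e3 TeV⁻² = 7.30e-3 GeV⁻².
Result: 7.30e-3 × 3.88e-32 = 2.83e-34 m².

2.83e-34 m²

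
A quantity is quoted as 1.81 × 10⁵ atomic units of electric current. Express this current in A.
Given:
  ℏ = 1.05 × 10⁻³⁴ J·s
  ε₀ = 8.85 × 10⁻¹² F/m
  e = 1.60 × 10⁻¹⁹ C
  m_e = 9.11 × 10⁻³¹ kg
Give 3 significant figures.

One atomic unit of electric current: I_au = e E_h/ℏ = m_e e⁵/((4πε₀)²ℏ³) = 6.67 × 10⁻³ A.
1.81 × 10⁵ × 6.67 × 10⁻³ A = 1.21 × 10³ A

1.21 × 10³ A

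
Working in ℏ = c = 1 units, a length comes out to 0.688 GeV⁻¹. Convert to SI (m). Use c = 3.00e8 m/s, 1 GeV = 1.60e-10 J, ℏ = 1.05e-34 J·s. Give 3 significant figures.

A length is [E]⁻¹ in ℏ=c=1; restore one factor of ℏc.
1 GeV⁻¹ → ℏc × (1 GeV in J)⁻¹ = 1.97e-16 m.
Result: 0.688 × 1.97e-16 = 1.35e-16 m.

1.35e-16 m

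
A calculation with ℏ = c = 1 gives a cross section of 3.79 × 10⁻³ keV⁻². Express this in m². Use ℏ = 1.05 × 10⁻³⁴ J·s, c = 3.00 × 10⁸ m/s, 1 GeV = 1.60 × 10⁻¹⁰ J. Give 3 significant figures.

Area is [L]² = [E]⁻²·(ℏc)²; restore (ℏc)².
1 GeV⁻² → (ℏc)² × (1 GeV in J)⁻² = 3.88 × 10⁻³² m².
Convert the energy scale: 3.79 × 10⁻³ keV⁻² = 3.79 × 10⁹ GeV⁻².
Result: 3.79 × 10⁹ × 3.88 × 10⁻³² = 1.47 × 10⁻²² m².

1.47 × 10⁻²² m²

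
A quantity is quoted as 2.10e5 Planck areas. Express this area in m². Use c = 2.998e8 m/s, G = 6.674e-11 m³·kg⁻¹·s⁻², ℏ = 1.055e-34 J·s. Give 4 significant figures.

One Planck area: A_P = ℏG/c³ = 2.613e-70 m².
2.10e5 × 2.613e-70 m² = 5.487e-65 m²

5.487e-65 m²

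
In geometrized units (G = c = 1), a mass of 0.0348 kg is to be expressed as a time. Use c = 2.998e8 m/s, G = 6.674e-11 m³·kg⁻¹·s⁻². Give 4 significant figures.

Mass → time via G/c³.
0.0348 kg × (G/c³) = 8.619e-38 s

8.619e-38 s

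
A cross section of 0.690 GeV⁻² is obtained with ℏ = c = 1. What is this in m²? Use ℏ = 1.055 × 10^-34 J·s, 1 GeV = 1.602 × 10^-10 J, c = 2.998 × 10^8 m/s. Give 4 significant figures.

Area is [L]² = [E]⁻²·(ℏc)²; restore (ℏc)².
1 GeV⁻² → (ℏc)² × (1 GeV in J)⁻² = 3.898 × 10^-32 m².
Result: 0.690 × 3.898 × 10^-32 = 2.690 × 10^-32 m².

2.690 × 10^-32 m²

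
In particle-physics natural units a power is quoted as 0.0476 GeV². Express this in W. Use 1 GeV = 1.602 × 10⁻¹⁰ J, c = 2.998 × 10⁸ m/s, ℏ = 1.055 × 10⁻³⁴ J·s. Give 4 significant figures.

1.158 × 10¹³ W

Power is [E]/[T] = [E]²/ℏ.
1 GeV² → 1/ℏ × (1 GeV in J)² = 2.433 × 10¹⁴ W.
Result: 0.0476 × 2.433 × 10¹⁴ = 1.158 × 10¹³ W.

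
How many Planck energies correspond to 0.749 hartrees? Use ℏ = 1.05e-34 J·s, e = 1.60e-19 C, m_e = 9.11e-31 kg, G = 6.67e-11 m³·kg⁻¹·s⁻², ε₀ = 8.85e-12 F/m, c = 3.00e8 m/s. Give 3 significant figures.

hartree: E_h = m_e e⁴/(4πε₀ℏ)² = 4.38e-18 J
Planck energy: E_P = √(ℏc⁵/G) = 1.96e9 J
0.749 × 4.38e-18 / 1.96e9 = 1.68e-27

1.68e-27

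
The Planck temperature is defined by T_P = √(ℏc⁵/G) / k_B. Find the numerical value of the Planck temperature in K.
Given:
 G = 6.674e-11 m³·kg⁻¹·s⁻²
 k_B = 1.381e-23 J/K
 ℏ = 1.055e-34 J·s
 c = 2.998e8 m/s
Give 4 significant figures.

1.417e32 K

T_P = √(ℏc⁵/G) / k_B
  = √(3.828e18) × 7.241e22
  = 1.417e32 K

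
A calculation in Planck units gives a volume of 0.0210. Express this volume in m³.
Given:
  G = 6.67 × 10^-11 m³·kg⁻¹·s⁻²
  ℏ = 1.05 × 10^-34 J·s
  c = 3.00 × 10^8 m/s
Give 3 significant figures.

8.77 × 10^-107 m³

One Planck volume: V_P = (ℏG/c³)^(3/2) = 4.18 × 10^-105 m³.
0.0210 × 4.18 × 10^-105 m³ = 8.77 × 10^-107 m³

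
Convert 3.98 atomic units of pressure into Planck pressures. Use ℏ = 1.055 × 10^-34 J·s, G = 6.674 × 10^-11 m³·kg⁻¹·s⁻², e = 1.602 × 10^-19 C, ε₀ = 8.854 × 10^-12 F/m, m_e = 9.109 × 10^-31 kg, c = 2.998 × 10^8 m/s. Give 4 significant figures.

atomic unit of pressure: P_au = E_h/a₀³ = m_e⁴e¹⁰/((4πε₀)⁵ℏ⁸) = 2.929 × 10^13 Pa
Planck pressure: p_P = c⁷/(ℏG²) = 4.632 × 10^113 Pa
3.98 × 2.929 × 10^13 / 4.632 × 10^113 = 2.517 × 10^-100

2.517 × 10^-100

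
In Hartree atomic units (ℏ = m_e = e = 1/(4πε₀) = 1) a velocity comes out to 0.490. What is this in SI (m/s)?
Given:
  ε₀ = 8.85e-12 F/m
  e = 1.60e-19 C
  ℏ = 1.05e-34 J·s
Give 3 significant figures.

1.07e6 m/s

One atomic unit of velocity: v_au = e²/(4πε₀ℏ) = 2.19e6 m/s.
0.490 × 2.19e6 m/s = 1.07e6 m/s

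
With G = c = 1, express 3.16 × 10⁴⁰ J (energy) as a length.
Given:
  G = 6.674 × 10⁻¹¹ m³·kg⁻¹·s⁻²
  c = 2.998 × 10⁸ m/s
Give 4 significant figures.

Energy → length via G/c⁴.
3.16 × 10⁴⁰ J × (G/c⁴) = 2.611 × 10⁻⁴ m

2.611 × 10⁻⁴ m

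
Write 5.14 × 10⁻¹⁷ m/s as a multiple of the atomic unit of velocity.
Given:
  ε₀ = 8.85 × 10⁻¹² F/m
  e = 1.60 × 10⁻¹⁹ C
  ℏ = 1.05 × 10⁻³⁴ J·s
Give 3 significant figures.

2.34 × 10⁻²³

atomic unit of velocity: v_au = e²/(4πε₀ℏ) = 2.19 × 10⁶ m/s.
5.14 × 10⁻¹⁷ / 2.19 × 10⁶ = 2.34 × 10⁻²³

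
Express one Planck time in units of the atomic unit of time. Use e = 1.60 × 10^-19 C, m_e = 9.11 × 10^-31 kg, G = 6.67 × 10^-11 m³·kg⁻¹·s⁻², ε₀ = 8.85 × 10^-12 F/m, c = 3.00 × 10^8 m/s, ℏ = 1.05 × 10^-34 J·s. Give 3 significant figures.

Planck time: t_P = √(ℏG/c⁵) = 5.37 × 10^-44 s
atomic unit of time: τ_au = (4πε₀)²ℏ³/(m_e e⁴) = 2.40 × 10^-17 s
ratio = 5.37 × 10^-44 / 2.40 × 10^-17 = 2.24 × 10^-27

2.24 × 10^-27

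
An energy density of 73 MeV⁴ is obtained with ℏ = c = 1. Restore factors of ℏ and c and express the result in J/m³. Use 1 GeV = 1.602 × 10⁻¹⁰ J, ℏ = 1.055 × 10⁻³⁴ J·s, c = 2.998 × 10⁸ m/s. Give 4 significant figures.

[E]/[L]³ = [E]⁴/(ℏc)³; restore (ℏc)⁻³.
1 GeV⁴ → 1/(ℏc)³ × (1 GeV in J)⁴ = 2.082 × 10³⁷ J/m³.
Convert the energy scale: 73 MeV⁴ = 7.30 × 10⁻¹¹ GeV⁴.
Result: 7.30 × 10⁻¹¹ × 2.082 × 10³⁷ = 1.520 × 10²⁷ J/m³.

1.520 × 10²⁷ J/m³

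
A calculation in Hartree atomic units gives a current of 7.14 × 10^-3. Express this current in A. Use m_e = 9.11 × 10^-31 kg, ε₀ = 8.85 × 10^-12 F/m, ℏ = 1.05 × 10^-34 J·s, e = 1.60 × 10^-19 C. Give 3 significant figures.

4.76 × 10^-5 A

One atomic unit of electric current: I_au = e E_h/ℏ = m_e e⁵/((4πε₀)²ℏ³) = 6.67 × 10^-3 A.
7.14 × 10^-3 × 6.67 × 10^-3 A = 4.76 × 10^-5 A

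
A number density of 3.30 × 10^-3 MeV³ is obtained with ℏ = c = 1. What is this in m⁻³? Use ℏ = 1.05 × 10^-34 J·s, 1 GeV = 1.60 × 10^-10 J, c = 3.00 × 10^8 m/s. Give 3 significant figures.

4.32 × 10^35 m⁻³

Number density is [L]⁻³ = [E]³/(ℏc)³.
1 GeV³ → 1/(ℏc)³ × (1 GeV in J)³ = 1.31 × 10^47 m⁻³.
Convert the energy scale: 3.30 × 10^-3 MeV³ = 3.30 × 10^-12 GeV³.
Result: 3.30 × 10^-12 × 1.31 × 10^47 = 4.32 × 10^35 m⁻³.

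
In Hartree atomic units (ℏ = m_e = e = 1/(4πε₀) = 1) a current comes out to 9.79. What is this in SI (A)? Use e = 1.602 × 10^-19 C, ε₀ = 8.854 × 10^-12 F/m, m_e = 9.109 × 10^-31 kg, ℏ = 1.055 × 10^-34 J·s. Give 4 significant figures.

0.06473 A

One atomic unit of electric current: I_au = e E_h/ℏ = m_e e⁵/((4πε₀)²ℏ³) = 6.612 × 10^-3 A.
9.79 × 6.612 × 10^-3 A = 0.06473 A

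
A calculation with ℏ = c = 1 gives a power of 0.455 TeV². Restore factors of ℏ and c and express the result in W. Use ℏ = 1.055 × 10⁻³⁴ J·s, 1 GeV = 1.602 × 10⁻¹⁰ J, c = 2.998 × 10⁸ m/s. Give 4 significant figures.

1.107 × 10²⁰ W

Power is [E]/[T] = [E]²/ℏ.
1 GeV² → 1/ℏ × (1 GeV in J)² = 2.433 × 10¹⁴ W.
Convert the energy scale: 0.455 TeV² = 4.55 × 10⁵ GeV².
Result: 4.55 × 10⁵ × 2.433 × 10¹⁴ = 1.107 × 10²⁰ W.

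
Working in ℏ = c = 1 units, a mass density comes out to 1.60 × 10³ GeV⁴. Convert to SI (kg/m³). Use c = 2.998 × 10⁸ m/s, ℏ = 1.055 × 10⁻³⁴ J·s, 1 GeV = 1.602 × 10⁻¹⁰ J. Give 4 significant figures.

3.706 × 10²³ kg/m³

Mass density is [E]/(c²[L]³) = [E]⁴/(ℏ³c⁵).
1 GeV⁴ → 1/(ℏ³c⁵) × (1 GeV in J)⁴ = 2.316 × 10²⁰ kg/m³.
Result: 1.60 × 10³ × 2.316 × 10²⁰ = 3.706 × 10²³ kg/m³.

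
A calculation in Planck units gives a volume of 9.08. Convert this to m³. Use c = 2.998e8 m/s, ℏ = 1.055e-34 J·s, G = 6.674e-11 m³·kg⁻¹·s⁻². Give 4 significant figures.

One Planck volume: V_P = (ℏG/c³)^(3/2) = 4.224e-105 m³.
9.08 × 4.224e-105 m³ = 3.835e-104 m³

3.835e-104 m³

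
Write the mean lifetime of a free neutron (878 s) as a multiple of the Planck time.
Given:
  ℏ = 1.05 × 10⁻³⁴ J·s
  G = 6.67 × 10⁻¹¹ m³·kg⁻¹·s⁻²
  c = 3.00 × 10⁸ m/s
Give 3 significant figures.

1.64 × 10⁴⁶

Planck time: t_P = √(ℏG/c⁵) = 5.37 × 10⁻⁴⁴ s.
878 / 5.37 × 10⁻⁴⁴ = 1.64 × 10⁴⁶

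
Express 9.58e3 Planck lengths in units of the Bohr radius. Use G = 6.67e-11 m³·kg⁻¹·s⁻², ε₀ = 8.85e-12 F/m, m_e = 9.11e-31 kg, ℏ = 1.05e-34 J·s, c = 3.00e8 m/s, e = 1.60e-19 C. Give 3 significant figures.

Planck length: ℓ_P = √(ℏG/c³) = 1.61e-35 m
Bohr radius: a₀ = 4πε₀ℏ²/(m_e e²) = 5.26e-11 m
9.58e3 × 1.61e-35 / 5.26e-11 = 2.93e-21

2.93e-21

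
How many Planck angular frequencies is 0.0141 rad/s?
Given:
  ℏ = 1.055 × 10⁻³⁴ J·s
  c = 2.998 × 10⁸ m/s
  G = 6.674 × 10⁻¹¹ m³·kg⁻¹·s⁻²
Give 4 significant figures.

Planck angular frequency: ω_P = √(c⁵/(ℏG)) = 1.855 × 10⁴³ rad/s.
0.0141 / 1.855 × 10⁴³ = 7.603 × 10⁻⁴⁶

7.603 × 10⁻⁴⁶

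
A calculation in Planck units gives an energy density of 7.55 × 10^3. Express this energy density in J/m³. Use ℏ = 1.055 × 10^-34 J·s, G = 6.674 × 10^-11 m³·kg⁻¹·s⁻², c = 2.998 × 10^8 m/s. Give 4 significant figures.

3.497 × 10^117 J/m³

One Planck energy density: u_P = c⁷/(ℏG²) = 4.632 × 10^113 J/m³.
7.55 × 10^3 × 4.632 × 10^113 J/m³ = 3.497 × 10^117 J/m³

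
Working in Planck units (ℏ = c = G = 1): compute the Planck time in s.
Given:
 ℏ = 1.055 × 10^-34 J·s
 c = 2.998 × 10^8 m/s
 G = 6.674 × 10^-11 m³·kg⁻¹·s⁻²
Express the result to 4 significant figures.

5.392 × 10^-44 s

The unique combination of the constants set to 1 with dimensions of time is t_P = √(ℏG/c⁵).
  = √(2.907 × 10^-87)
  = 5.392 × 10^-44 s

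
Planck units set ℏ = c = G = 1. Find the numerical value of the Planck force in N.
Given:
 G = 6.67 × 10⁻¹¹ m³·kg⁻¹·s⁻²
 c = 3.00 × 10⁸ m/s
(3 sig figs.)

Dimensional analysis gives F_P = c⁴/G.
  = 8.10 × 10³³ / 6.67 × 10⁻¹¹
  = 1.21 × 10⁴⁴ N

1.21 × 10⁴⁴ N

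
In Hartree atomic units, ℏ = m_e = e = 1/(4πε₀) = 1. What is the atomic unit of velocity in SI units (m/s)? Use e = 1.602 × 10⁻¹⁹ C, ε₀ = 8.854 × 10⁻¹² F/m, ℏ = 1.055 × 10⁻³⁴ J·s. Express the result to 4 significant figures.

From ℏ = m_e = e = 1/(4πε₀) = 1 the velocity scale is v_au = e²/(4πε₀ℏ).
  = 2.566 × 10⁻³⁸ / 1.174 × 10⁻⁴⁴
  = 2.186 × 10⁶ m/s

2.186 × 10⁶ m/s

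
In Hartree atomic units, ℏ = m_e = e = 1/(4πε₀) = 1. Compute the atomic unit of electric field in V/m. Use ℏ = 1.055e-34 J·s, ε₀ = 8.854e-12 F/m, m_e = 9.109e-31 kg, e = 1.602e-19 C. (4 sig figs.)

5.131e11 V/m

Dimensional analysis gives E_au = E_h/(e a₀) = m_e²e⁵/((4πε₀)³ℏ⁴).
E_h = 4.354e-18 J
a₀ = 5.297e-11 m
E_h/(e·a₀) = 5.131e11 V/m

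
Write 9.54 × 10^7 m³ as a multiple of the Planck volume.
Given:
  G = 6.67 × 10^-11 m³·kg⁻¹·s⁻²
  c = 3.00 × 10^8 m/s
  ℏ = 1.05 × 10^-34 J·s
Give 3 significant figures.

Planck volume: V_P = (ℏG/c³)^(3/2) = 4.18 × 10^-105 m³.
9.54 × 10^7 / 4.18 × 10^-105 = 2.28 × 10^112

2.28 × 10^112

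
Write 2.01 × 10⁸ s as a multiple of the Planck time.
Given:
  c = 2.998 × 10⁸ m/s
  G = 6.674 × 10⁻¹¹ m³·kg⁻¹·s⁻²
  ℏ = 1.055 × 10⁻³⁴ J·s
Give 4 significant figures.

3.728 × 10⁵¹

Planck time: t_P = √(ℏG/c⁵) = 5.392 × 10⁻⁴⁴ s.
2.01 × 10⁸ / 5.392 × 10⁻⁴⁴ = 3.728 × 10⁵¹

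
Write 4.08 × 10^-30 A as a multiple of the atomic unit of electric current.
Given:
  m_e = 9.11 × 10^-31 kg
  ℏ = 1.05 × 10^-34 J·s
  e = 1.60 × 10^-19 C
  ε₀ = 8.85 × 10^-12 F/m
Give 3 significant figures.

6.12 × 10^-28

atomic unit of electric current: I_au = e E_h/ℏ = m_e e⁵/((4πε₀)²ℏ³) = 6.67 × 10^-3 A.
4.08 × 10^-30 / 6.67 × 10^-3 = 6.12 × 10^-28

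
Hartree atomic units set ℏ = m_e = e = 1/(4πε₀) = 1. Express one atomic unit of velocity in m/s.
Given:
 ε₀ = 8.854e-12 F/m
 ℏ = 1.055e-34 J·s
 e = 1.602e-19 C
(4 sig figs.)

Dimensional analysis gives v_au = e²/(4πε₀ℏ).
  = 2.566e-38 / 1.174e-44
  = 2.186e6 m/s

2.186e6 m/s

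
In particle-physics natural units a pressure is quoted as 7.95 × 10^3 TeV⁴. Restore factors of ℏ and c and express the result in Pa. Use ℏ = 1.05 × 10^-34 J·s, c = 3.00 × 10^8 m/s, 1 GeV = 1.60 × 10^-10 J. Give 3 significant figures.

1.67 × 10^53 Pa

Pressure is [E]/[L]³ = [E]⁴/(ℏc)³.
1 GeV⁴ → 1/(ℏc)³ × (1 GeV in J)⁴ = 2.10 × 10^37 Pa.
Convert the energy scale: 7.95 × 10^3 TeV⁴ = 7.95 × 10^15 GeV⁴.
Result: 7.95 × 10^15 × 2.10 × 10^37 = 1.67 × 10^53 Pa.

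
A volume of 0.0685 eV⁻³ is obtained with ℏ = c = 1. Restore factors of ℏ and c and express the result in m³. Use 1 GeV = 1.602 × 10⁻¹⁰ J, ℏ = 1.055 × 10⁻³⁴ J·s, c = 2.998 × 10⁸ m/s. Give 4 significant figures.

Volume is [L]³ = [E]⁻³·(ℏc)³.
1 GeV⁻³ → (ℏc)³ × (1 GeV in J)⁻³ = 7.696 × 10⁻⁴⁸ m³.
Convert the energy scale: 0.0685 eV⁻³ = 6.85 × 10²⁵ GeV⁻³.
Result: 6.85 × 10²⁵ × 7.696 × 10⁻⁴⁸ = 5.272 × 10⁻²² m³.

5.272 × 10⁻²² m³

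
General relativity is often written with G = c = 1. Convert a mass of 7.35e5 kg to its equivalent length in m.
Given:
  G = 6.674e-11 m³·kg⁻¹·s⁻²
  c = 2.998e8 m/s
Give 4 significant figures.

5.458e-22 m

In G = c = 1 units mass has dimensions of length; the conversion factor is G/c².
7.35e5 kg × (G/c²) = 5.458e-22 m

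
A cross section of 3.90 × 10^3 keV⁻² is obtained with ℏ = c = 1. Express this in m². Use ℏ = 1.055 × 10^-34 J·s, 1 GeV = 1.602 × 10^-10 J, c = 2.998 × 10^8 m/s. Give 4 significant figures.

1.520 × 10^-16 m²

Area is [L]² = [E]⁻²·(ℏc)²; restore (ℏc)².
1 GeV⁻² → (ℏc)² × (1 GeV in J)⁻² = 3.898 × 10^-32 m².
Convert the energy scale: 3.90 × 10^3 keV⁻² = 3.90 × 10^15 GeV⁻².
Result: 3.90 × 10^15 × 3.898 × 10^-32 = 1.520 × 10^-16 m².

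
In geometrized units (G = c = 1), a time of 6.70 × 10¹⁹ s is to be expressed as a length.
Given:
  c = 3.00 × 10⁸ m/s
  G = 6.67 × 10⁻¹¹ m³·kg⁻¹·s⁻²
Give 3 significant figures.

2.01 × 10²⁸ m

Time → length via c.
6.70 × 10¹⁹ s × (c) = 2.01 × 10²⁸ m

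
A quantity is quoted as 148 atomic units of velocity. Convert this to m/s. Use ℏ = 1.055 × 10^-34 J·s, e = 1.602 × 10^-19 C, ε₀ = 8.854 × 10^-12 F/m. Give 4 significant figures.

3.236 × 10^8 m/s

One atomic unit of velocity: v_au = e²/(4πε₀ℏ) = 2.186 × 10^6 m/s.
148 × 2.186 × 10^6 m/s = 3.236 × 10^8 m/s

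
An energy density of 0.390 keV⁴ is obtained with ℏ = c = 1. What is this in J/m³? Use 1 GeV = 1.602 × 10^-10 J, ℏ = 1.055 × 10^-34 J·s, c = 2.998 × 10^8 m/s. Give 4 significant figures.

[E]/[L]³ = [E]⁴/(ℏc)³; restore (ℏc)⁻³.
1 GeV⁴ → 1/(ℏc)³ × (1 GeV in J)⁴ = 2.082 × 10^37 J/m³.
Convert the energy scale: 0.390 keV⁴ = 3.90 × 10^-25 GeV⁴.
Result: 3.90 × 10^-25 × 2.082 × 10^37 = 8.118 × 10^12 J/m³.

8.118 × 10^12 J/m³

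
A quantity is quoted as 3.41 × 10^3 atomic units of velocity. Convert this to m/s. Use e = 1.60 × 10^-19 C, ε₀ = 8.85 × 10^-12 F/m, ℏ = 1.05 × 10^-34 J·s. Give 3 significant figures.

7.48 × 10^9 m/s

One atomic unit of velocity: v_au = e²/(4πε₀ℏ) = 2.19 × 10^6 m/s.
3.41 × 10^3 × 2.19 × 10^6 m/s = 7.48 × 10^9 m/s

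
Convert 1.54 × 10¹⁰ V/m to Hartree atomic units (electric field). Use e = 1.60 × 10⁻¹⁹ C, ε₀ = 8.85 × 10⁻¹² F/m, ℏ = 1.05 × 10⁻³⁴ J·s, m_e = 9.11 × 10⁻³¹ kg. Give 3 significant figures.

atomic unit of electric field: E_au = E_h/(e a₀) = m_e²e⁵/((4πε₀)³ℏ⁴) = 5.20 × 10¹¹ V/m.
1.54 × 10¹⁰ / 5.20 × 10¹¹ = 0.0296

0.0296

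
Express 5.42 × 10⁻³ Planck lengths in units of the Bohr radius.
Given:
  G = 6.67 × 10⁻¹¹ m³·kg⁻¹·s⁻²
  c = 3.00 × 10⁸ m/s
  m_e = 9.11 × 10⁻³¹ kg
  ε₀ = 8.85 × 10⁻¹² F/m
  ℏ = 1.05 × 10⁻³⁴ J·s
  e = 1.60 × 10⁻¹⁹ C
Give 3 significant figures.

Planck length: ℓ_P = √(ℏG/c³) = 1.61 × 10⁻³⁵ m
Bohr radius: a₀ = 4πε₀ℏ²/(m_e e²) = 5.26 × 10⁻¹¹ m
5.42 × 10⁻³ × 1.61 × 10⁻³⁵ / 5.26 × 10⁻¹¹ = 1.66 × 10⁻²⁷

1.66 × 10⁻²⁷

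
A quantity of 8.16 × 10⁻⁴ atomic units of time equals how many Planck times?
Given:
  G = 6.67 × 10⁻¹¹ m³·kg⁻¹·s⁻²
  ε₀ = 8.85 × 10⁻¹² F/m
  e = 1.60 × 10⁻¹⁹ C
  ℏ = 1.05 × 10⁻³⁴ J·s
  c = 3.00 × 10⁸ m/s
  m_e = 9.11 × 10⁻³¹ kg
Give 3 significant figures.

atomic unit of time: τ_au = (4πε₀)²ℏ³/(m_e e⁴) = 2.40 × 10⁻¹⁷ s
Planck time: t_P = √(ℏG/c⁵) = 5.37 × 10⁻⁴⁴ s
8.16 × 10⁻⁴ × 2.40 × 10⁻¹⁷ / 5.37 × 10⁻⁴⁴ = 3.65 × 10²³

3.65 × 10²³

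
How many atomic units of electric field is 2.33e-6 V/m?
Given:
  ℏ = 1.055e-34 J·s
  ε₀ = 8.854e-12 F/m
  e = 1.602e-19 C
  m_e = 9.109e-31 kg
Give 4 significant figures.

4.541e-18

atomic unit of electric field: E_au = E_h/(e a₀) = m_e²e⁵/((4πε₀)³ℏ⁴) = 5.131e11 V/m.
2.33e-6 / 5.131e11 = 4.541e-18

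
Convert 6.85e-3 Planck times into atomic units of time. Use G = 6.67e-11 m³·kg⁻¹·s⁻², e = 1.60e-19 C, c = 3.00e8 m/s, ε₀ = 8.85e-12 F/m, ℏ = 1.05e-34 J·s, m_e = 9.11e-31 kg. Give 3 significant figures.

1.53e-29

Planck time: t_P = √(ℏG/c⁵) = 5.37e-44 s
atomic unit of time: τ_au = (4πε₀)²ℏ³/(m_e e⁴) = 2.40e-17 s
6.85e-3 × 5.37e-44 / 2.40e-17 = 1.53e-29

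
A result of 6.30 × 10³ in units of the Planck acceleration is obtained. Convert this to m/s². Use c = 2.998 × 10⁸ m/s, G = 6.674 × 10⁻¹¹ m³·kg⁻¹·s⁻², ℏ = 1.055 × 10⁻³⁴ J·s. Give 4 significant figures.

One Planck acceleration: a_P = √(c⁷/(ℏG)) = 5.560 × 10⁵¹ m/s².
6.30 × 10³ × 5.560 × 10⁵¹ m/s² = 3.503 × 10⁵⁵ m/s²

3.503 × 10⁵⁵ m/s²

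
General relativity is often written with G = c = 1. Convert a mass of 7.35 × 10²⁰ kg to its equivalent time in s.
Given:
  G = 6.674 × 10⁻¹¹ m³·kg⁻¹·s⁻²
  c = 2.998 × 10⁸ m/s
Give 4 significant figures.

Mass → time via G/c³.
7.35 × 10²⁰ kg × (G/c³) = 1.820 × 10⁻¹⁵ s

1.820 × 10⁻¹⁵ s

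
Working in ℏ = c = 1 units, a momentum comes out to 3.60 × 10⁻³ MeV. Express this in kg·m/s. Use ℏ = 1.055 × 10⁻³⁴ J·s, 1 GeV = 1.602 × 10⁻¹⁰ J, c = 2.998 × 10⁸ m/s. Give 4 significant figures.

Momentum is [E]/c; divide by c.
1 GeV → 1/c × (1 GeV in J) = 5.344 × 10⁻¹⁹ kg·m/s.
Convert the energy scale: 3.60 × 10⁻³ MeV = 3.60 × 10⁻⁶ GeV.
Result: 3.60 × 10⁻⁶ × 5.344 × 10⁻¹⁹ = 1.924 × 10⁻²⁴ kg·m/s.

1.924 × 10⁻²⁴ kg·m/s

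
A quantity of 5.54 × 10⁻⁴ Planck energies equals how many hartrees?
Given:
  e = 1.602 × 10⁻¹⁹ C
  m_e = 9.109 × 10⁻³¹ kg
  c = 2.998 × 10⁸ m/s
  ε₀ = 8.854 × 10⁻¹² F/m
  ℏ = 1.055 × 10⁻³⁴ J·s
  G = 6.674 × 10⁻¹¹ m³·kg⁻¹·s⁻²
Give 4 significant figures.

Planck energy: E_P = √(ℏc⁵/G) = 1.957 × 10⁹ J
hartree: E_h = m_e e⁴/(4πε₀ℏ)² = 4.354 × 10⁻¹⁸ J
5.54 × 10⁻⁴ × 1.957 × 10⁹ / 4.354 × 10⁻¹⁸ = 2.489 × 10²³

2.489 × 10²³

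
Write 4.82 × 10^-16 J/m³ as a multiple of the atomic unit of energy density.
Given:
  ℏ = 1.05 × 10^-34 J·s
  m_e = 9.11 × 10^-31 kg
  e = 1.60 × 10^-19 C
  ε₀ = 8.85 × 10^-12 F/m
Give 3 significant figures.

atomic unit of energy density: u_au = E_h/a₀³ = m_e⁴e¹⁰/((4πε₀)⁵ℏ⁸) = 3.01 × 10^13 J/m³.
4.82 × 10^-16 / 3.01 × 10^13 = 1.60 × 10^-29

1.60 × 10^-29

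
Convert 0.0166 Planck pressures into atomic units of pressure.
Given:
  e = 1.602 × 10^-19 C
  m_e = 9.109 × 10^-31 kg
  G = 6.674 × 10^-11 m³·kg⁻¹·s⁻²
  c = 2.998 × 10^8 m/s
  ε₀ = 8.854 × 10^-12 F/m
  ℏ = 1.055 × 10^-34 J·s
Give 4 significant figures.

2.625 × 10^98

Planck pressure: p_P = c⁷/(ℏG²) = 4.632 × 10^113 Pa
atomic unit of pressure: P_au = E_h/a₀³ = m_e⁴e¹⁰/((4πε₀)⁵ℏ⁸) = 2.929 × 10^13 Pa
0.0166 × 4.632 × 10^113 / 2.929 × 10^13 = 2.625 × 10^98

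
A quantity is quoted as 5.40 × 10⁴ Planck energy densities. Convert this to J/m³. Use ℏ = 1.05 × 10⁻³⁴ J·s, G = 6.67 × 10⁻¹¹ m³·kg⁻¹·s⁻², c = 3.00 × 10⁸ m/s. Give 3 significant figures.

2.53 × 10¹¹⁸ J/m³

One Planck energy density: u_P = c⁷/(ℏG²) = 4.68 × 10¹¹³ J/m³.
5.40 × 10⁴ × 4.68 × 10¹¹³ J/m³ = 2.53 × 10¹¹⁸ J/m³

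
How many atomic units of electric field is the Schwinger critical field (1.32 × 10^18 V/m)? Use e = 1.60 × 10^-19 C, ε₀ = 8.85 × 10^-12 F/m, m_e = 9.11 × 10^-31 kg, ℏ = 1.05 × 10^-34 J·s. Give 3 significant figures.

atomic unit of electric field: E_au = E_h/(e a₀) = m_e²e⁵/((4πε₀)³ℏ⁴) = 5.20 × 10^11 V/m.
1.32 × 10^18 / 5.20 × 10^11 = 2.54 × 10^6

2.54 × 10^6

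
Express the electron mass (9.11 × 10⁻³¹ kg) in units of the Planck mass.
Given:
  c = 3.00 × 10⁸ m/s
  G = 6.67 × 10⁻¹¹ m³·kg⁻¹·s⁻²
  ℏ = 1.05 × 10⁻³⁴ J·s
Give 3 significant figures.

4.19 × 10⁻²³

Planck mass: m_P = √(ℏc/G) = 2.17 × 10⁻⁸ kg.
9.11 × 10⁻³¹ / 2.17 × 10⁻⁸ = 4.19 × 10⁻²³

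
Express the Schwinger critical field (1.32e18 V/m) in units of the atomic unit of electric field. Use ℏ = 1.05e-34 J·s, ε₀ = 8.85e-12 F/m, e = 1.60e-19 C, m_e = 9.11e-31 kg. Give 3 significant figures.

atomic unit of electric field: E_au = E_h/(e a₀) = m_e²e⁵/((4πε₀)³ℏ⁴) = 5.20e11 V/m.
1.32e18 / 5.20e11 = 2.54e6

2.54e6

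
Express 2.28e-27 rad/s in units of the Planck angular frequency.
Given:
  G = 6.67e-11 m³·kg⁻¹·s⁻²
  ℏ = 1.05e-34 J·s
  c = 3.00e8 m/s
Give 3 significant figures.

1.22e-70

Planck angular frequency: ω_P = √(c⁵/(ℏG)) = 1.86e43 rad/s.
2.28e-27 / 1.86e43 = 1.22e-70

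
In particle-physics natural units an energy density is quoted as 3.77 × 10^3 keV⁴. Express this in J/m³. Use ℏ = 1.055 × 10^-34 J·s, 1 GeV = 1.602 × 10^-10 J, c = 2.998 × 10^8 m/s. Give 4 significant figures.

[E]/[L]³ = [E]⁴/(ℏc)³; restore (ℏc)⁻³.
1 GeV⁴ → 1/(ℏc)³ × (1 GeV in J)⁴ = 2.082 × 10^37 J/m³.
Convert the energy scale: 3.77 × 10^3 keV⁴ = 3.77 × 10^-21 GeV⁴.
Result: 3.77 × 10^-21 × 2.082 × 10^37 = 7.848 × 10^16 J/m³.

7.848 × 10^16 J/m³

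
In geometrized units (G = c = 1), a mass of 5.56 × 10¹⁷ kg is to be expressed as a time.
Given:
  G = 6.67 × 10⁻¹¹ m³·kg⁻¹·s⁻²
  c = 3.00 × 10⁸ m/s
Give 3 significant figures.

Mass → time via G/c³.
5.56 × 10¹⁷ kg × (G/c³) = 1.37 × 10⁻¹⁸ s

1.37 × 10⁻¹⁸ s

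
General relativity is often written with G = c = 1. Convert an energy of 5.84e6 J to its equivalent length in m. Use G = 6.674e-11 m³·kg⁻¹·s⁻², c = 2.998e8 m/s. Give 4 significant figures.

Energy → length via G/c⁴.
5.84e6 J × (G/c⁴) = 4.825e-38 m

4.825e-38 m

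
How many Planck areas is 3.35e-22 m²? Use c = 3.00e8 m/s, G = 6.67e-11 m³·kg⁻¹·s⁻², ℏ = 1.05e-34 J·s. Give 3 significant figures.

Planck area: A_P = ℏG/c³ = 2.59e-70 m².
3.35e-22 / 2.59e-70 = 1.29e48

1.29e48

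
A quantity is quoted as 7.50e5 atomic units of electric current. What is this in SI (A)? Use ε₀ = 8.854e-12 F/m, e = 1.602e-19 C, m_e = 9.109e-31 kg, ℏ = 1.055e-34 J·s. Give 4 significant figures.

4.959e3 A

One atomic unit of electric current: I_au = e E_h/ℏ = m_e e⁵/((4πε₀)²ℏ³) = 6.612e-3 A.
7.50e5 × 6.612e-3 A = 4.959e3 A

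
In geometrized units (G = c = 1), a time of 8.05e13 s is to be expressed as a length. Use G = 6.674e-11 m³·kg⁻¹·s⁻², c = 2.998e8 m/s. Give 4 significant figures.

Time → length via c.
8.05e13 s × (c) = 2.413e22 m

2.413e22 m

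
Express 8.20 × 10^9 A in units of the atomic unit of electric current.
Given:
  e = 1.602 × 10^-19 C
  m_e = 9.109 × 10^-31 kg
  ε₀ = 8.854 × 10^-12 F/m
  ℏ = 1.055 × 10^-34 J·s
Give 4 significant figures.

atomic unit of electric current: I_au = e E_h/ℏ = m_e e⁵/((4πε₀)²ℏ³) = 6.612 × 10^-3 A.
8.20 × 10^9 / 6.612 × 10^-3 = 1.240 × 10^12

1.240 × 10^12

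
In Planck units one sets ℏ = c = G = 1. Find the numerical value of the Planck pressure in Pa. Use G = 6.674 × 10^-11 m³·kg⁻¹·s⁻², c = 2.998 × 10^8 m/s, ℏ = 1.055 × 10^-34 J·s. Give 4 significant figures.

p_P = c⁷/(ℏG²)
  = 2.177 × 10^59 / 4.699 × 10^-55
  = 4.632 × 10^113 Pa

4.632 × 10^113 Pa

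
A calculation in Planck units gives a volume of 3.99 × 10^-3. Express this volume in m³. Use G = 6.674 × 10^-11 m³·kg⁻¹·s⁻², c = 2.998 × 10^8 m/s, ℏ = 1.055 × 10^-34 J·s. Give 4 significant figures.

One Planck volume: V_P = (ℏG/c³)^(3/2) = 4.224 × 10^-105 m³.
3.99 × 10^-3 × 4.224 × 10^-105 m³ = 1.685 × 10^-107 m³

1.685 × 10^-107 m³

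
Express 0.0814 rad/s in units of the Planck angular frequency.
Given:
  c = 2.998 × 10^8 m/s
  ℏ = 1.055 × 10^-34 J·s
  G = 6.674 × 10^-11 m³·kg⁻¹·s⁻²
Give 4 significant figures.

Planck angular frequency: ω_P = √(c⁵/(ℏG)) = 1.855 × 10^43 rad/s.
0.0814 / 1.855 × 10^43 = 4.389 × 10^-45

4.389 × 10^-45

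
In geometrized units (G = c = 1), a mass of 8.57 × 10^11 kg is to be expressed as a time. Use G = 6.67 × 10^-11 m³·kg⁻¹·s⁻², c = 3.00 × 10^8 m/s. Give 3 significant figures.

Mass → time via G/c³.
8.57 × 10^11 kg × (G/c³) = 2.12 × 10^-24 s

2.12 × 10^-24 s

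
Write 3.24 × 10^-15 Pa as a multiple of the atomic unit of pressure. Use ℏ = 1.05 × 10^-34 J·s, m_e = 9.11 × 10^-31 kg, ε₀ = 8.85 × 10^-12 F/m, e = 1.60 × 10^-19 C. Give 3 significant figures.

atomic unit of pressure: P_au = E_h/a₀³ = m_e⁴e¹⁰/((4πε₀)⁵ℏ⁸) = 3.01 × 10^13 Pa.
3.24 × 10^-15 / 3.01 × 10^13 = 1.08 × 10^-28

1.08 × 10^-28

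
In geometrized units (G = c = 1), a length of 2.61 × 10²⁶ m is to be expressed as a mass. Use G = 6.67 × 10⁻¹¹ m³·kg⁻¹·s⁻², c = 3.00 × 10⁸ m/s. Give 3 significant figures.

3.52 × 10⁵³ kg

Length → mass via c²/G.
2.61 × 10²⁶ m × (c²/G) = 3.52 × 10⁵³ kg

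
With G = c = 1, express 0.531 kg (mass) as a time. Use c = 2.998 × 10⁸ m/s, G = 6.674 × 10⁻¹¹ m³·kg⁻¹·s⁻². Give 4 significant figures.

Mass → time via G/c³.
0.531 kg × (G/c³) = 1.315 × 10⁻³⁶ s

1.315 × 10⁻³⁶ s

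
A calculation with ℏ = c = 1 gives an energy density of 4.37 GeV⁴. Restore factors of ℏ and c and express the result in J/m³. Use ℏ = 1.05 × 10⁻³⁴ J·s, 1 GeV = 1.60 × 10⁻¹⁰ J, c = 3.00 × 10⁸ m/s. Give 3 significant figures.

[E]/[L]³ = [E]⁴/(ℏc)³; restore (ℏc)⁻³.
1 GeV⁴ → 1/(ℏc)³ × (1 GeV in J)⁴ = 2.10 × 10³⁷ J/m³.
Result: 4.37 × 2.10 × 10³⁷ = 9.16 × 10³⁷ J/m³.

9.16 × 10³⁷ J/m³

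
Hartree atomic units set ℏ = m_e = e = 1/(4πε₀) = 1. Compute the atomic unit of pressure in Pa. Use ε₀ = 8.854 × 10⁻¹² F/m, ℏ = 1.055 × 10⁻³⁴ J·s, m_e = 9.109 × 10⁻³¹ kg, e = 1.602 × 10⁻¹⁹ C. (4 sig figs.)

2.929 × 10¹³ Pa

The unique combination of the constants set to 1 with dimensions of pressure is P_au = E_h/a₀³ = m_e⁴e¹⁰/((4πε₀)⁵ℏ⁸).
E_h = 4.354 × 10⁻¹⁸ J
a₀ = 5.297 × 10⁻¹¹ m
E_h/a₀³ = 2.929 × 10¹³ Pa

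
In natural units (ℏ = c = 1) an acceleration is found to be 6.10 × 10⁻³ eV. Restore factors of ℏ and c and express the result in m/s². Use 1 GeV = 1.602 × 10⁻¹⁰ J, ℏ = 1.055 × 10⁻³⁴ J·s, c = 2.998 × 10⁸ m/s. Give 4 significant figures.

2.777 × 10²¹ m/s²

Acceleration is [L]/[T]² = c·[E]/ℏ.
1 GeV → c/ℏ × (1 GeV in J) = 4.552 × 10³² m/s².
Convert the energy scale: 6.10 × 10⁻³ eV = 6.10 × 10⁻¹² GeV.
Result: 6.10 × 10⁻¹² × 4.552 × 10³² = 2.777 × 10²¹ m/s².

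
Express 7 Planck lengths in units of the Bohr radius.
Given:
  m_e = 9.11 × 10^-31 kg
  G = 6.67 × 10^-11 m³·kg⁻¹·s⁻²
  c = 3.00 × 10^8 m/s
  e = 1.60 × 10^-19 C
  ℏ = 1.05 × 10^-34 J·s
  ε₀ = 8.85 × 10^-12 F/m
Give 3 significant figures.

Planck length: ℓ_P = √(ℏG/c³) = 1.61 × 10^-35 m
Bohr radius: a₀ = 4πε₀ℏ²/(m_e e²) = 5.26 × 10^-11 m
7 × 1.61 × 10^-35 / 5.26 × 10^-11 = 2.14 × 10^-24

2.14 × 10^-24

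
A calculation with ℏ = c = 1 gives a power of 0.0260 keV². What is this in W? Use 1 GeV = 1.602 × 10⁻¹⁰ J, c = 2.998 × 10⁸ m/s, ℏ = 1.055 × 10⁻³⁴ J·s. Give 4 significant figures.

6.325 W

Power is [E]/[T] = [E]²/ℏ.
1 GeV² → 1/ℏ × (1 GeV in J)² = 2.433 × 10¹⁴ W.
Convert the energy scale: 0.0260 keV² = 2.60 × 10⁻¹⁴ GeV².
Result: 2.60 × 10⁻¹⁴ × 2.433 × 10¹⁴ = 6.325 W.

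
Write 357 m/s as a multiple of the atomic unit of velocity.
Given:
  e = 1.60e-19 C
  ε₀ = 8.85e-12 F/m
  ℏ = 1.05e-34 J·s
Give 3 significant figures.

atomic unit of velocity: v_au = e²/(4πε₀ℏ) = 2.19e6 m/s.
357 / 2.19e6 = 1.63e-4

1.63e-4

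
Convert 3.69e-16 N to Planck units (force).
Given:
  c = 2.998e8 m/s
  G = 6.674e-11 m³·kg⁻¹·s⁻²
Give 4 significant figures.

Planck force: F_P = c⁴/G = 1.210e44 N.
3.69e-16 / 1.210e44 = 3.048e-60

3.048e-60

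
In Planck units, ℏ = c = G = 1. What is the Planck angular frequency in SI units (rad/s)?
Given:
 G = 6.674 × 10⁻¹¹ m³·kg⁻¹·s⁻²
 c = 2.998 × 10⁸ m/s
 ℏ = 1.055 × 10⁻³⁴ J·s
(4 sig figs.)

The unique combination of the constants set to 1 with dimensions of angular frequency is ω_P = √(c⁵/(ℏG)).
  = √(3.440 × 10⁸⁶)
  = 1.855 × 10⁴³ rad/s

1.855 × 10⁴³ rad/s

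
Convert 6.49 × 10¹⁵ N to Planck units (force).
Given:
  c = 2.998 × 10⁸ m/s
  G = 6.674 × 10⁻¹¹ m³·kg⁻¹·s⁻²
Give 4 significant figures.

Planck force: F_P = c⁴/G = 1.210 × 10⁴⁴ N.
6.49 × 10¹⁵ / 1.210 × 10⁴⁴ = 5.362 × 10⁻²⁹

5.362 × 10⁻²⁹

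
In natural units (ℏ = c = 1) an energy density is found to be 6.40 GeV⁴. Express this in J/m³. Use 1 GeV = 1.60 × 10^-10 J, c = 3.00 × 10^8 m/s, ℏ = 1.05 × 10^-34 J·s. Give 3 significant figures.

1.34 × 10^38 J/m³

[E]/[L]³ = [E]⁴/(ℏc)³; restore (ℏc)⁻³.
1 GeV⁴ → 1/(ℏc)³ × (1 GeV in J)⁴ = 2.10 × 10^37 J/m³.
Result: 6.40 × 2.10 × 10^37 = 1.34 × 10^38 J/m³.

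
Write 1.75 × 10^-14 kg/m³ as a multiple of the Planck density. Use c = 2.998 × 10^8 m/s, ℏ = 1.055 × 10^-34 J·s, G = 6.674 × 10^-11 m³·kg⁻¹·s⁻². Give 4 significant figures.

3.396 × 10^-111

Planck density: ρ_P = c⁵/(ℏG²) = 5.154 × 10^96 kg/m³.
1.75 × 10^-14 / 5.154 × 10^96 = 3.396 × 10^-111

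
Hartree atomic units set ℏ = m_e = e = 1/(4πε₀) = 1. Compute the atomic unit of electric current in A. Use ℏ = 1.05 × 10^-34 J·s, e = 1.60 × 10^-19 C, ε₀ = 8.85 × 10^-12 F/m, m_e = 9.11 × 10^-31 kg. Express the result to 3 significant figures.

Dimensional analysis gives I_au = e E_h/ℏ = m_e e⁵/((4πε₀)²ℏ³).
E_h = 4.38 × 10^-18 J
e·E_h/ℏ = 6.67 × 10^-3 A

6.67 × 10^-3 A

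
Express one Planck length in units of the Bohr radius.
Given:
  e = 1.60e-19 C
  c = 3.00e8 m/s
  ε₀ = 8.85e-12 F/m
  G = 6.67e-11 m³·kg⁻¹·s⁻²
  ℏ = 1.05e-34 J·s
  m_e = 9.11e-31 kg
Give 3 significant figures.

Planck length: ℓ_P = √(ℏG/c³) = 1.61e-35 m
Bohr radius: a₀ = 4πε₀ℏ²/(m_e e²) = 5.26e-11 m
ratio = 1.61e-35 / 5.26e-11 = 3.06e-25

3.06e-25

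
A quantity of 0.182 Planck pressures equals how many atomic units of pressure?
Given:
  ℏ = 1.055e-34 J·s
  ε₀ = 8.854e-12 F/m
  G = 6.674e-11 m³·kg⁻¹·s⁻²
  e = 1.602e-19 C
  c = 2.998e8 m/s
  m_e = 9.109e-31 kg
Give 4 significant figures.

Planck pressure: p_P = c⁷/(ℏG²) = 4.632e113 Pa
atomic unit of pressure: P_au = E_h/a₀³ = m_e⁴e¹⁰/((4πε₀)⁵ℏ⁸) = 2.929e13 Pa
0.182 × 4.632e113 / 2.929e13 = 2.878e99

2.878e99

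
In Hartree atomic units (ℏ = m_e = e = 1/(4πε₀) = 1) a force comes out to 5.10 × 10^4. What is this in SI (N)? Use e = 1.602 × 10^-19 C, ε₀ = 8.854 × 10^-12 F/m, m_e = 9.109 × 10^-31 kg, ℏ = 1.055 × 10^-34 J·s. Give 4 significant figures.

4.192 × 10^-3 N

One atomic unit of force: F_au = E_h/a₀ = m_e²e⁶/((4πε₀)³ℏ⁴) = 8.220 × 10^-8 N.
5.10 × 10^4 × 8.220 × 10^-8 N = 4.192 × 10^-3 N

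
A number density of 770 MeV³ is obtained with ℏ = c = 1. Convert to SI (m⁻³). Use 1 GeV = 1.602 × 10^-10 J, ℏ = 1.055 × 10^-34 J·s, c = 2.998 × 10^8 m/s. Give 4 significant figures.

Number density is [L]⁻³ = [E]³/(ℏc)³.
1 GeV³ → 1/(ℏc)³ × (1 GeV in J)³ = 1.299 × 10^47 m⁻³.
Convert the energy scale: 770 MeV³ = 7.70 × 10^-7 GeV³.
Result: 7.70 × 10^-7 × 1.299 × 10^47 = 1.001 × 10^41 m⁻³.

1.001 × 10^41 m⁻³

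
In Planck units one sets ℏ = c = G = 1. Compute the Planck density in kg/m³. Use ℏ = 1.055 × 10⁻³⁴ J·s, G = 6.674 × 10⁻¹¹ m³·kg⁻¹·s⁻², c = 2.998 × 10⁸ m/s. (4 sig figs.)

ρ_P = c⁵/(ℏG²)
  = 2.422 × 10⁴² / 4.699 × 10⁻⁵⁵
  = 5.154 × 10⁹⁶ kg/m³

5.154 × 10⁹⁶ kg/m³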